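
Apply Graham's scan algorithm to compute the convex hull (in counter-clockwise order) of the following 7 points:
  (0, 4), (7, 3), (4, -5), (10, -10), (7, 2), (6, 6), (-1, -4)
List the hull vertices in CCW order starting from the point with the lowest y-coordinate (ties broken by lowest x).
Hull (CCW) = [(10, -10), (7, 3), (6, 6), (0, 4), (-1, -4)]

Graham scan procedure:
  1. Find the pivot p₀ = point with lowest y (tie → lowest x): (10, -10).
  2. Sort the remaining points by polar angle around p₀.
  3. Walk through sorted points, maintaining a stack; pop the top while the last three entries make a non-left turn (cross product ≤ 0).
  4. Final stack is the convex hull in CCW order: (10, -10), (7, 3), (6, 6), (0, 4), (-1, -4).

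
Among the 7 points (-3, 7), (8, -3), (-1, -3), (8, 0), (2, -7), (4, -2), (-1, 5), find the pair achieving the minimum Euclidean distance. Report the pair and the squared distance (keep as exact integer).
Pair = ((-3, 7), (-1, 5)); squared distance = 8

Compute all C(7, 2) = 21 pairwise squared distances (x_i − x_j)² + (y_i − y_j)². The minimum is 8, attained by the pair ((-3, 7), (-1, 5)).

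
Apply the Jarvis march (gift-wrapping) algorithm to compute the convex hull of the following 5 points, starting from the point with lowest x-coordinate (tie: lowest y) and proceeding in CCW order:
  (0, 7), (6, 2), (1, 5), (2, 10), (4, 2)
Hull (CCW) = [(0, 7), (1, 5), (4, 2), (6, 2), (2, 10)]

Jarvis march: at each step, from the current hull vertex p, select the next vertex q as the point such that every other point lies strictly to the left of (or on) the directed line p → q. (Equivalently: for every other point r, the cross product (q − p) × (r − p) ≥ 0.)
Starting point (lowest x, tie lowest y): (0, 7). Wrap until returning to start. Resulting hull: (0, 7), (1, 5), (4, 2), (6, 2), (2, 10).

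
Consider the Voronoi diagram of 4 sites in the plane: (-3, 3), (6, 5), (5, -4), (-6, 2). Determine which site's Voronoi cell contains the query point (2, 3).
Nearest site = (6, 5)

The Voronoi cell of site s contains exactly those query points closer to s than to any other site. Compute squared distances from q = (2, 3) to each site:
  (6 − 2)² + (5 − 3)² = 20
  (-3 − 2)² + (3 − 3)² = 25
  (5 − 2)² + (-4 − 3)² = 58
  (-6 − 2)² + (2 − 3)² = 65
Minimum is attained by (6, 5), so q lies in its Voronoi cell.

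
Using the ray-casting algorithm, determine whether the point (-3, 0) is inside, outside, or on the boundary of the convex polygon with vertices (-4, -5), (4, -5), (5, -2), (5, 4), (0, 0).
The point (-3, 0) lies strictly outside the polygon

Cast a horizontal ray to the right from the query point and count how many polygon edges it crosses (each edge strictly once or zero times, handled with the usual half-open convention). 
Parity of crossings → even ⇒ outside.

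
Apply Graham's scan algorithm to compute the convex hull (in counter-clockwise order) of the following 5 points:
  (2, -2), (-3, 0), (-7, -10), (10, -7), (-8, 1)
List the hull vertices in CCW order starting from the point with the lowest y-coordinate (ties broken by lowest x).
Hull (CCW) = [(-7, -10), (10, -7), (2, -2), (-3, 0), (-8, 1)]

Graham scan procedure:
  1. Find the pivot p₀ = point with lowest y (tie → lowest x): (-7, -10).
  2. Sort the remaining points by polar angle around p₀.
  3. Walk through sorted points, maintaining a stack; pop the top while the last three entries make a non-left turn (cross product ≤ 0).
  4. Final stack is the convex hull in CCW order: (-7, -10), (10, -7), (2, -2), (-3, 0), (-8, 1).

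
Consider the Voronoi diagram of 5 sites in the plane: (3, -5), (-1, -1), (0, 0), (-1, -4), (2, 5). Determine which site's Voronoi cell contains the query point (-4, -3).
Nearest site = (-1, -4)

The Voronoi cell of site s contains exactly those query points closer to s than to any other site. Compute squared distances from q = (-4, -3) to each site:
  (-1 − -4)² + (-4 − -3)² = 10
  (-1 − -4)² + (-1 − -3)² = 13
  (0 − -4)² + (0 − -3)² = 25
  (3 − -4)² + (-5 − -3)² = 53
  (2 − -4)² + (5 − -3)² = 100
Minimum is attained by (-1, -4), so q lies in its Voronoi cell.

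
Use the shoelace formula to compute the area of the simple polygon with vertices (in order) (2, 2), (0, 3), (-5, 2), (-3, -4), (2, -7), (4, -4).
Area = 56

Shoelace formula: Area = (1/2) |Σ_i (x_i · y_{i+1} − x_{i+1} · y_i)| (indices mod n). Compute each cross term:
  (2)(3) − (0)(2) = 6
  (0)(2) − (-5)(3) = 15
  (-5)(-4) − (-3)(2) = 26
  (-3)(-7) − (2)(-4) = 29
  (2)(-4) − (4)(-7) = 20
  (4)(2) − (2)(-4) = 16
Sum = 112, so (signed) Area = 112/2 = 56, |Area| = 56.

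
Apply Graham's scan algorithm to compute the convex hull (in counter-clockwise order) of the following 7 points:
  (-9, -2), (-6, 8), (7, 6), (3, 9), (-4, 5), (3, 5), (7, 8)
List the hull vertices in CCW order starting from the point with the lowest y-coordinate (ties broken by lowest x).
Hull (CCW) = [(-9, -2), (7, 6), (7, 8), (3, 9), (-6, 8)]

Graham scan procedure:
  1. Find the pivot p₀ = point with lowest y (tie → lowest x): (-9, -2).
  2. Sort the remaining points by polar angle around p₀.
  3. Walk through sorted points, maintaining a stack; pop the top while the last three entries make a non-left turn (cross product ≤ 0).
  4. Final stack is the convex hull in CCW order: (-9, -2), (7, 6), (7, 8), (3, 9), (-6, 8).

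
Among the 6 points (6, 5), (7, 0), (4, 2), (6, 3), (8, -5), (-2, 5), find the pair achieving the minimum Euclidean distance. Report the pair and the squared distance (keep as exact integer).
Pair = ((6, 5), (6, 3)); squared distance = 4

Compute all C(6, 2) = 15 pairwise squared distances (x_i − x_j)² + (y_i − y_j)². The minimum is 4, attained by the pair ((6, 5), (6, 3)).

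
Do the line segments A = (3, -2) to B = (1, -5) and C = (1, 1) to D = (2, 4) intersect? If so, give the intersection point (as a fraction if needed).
No (intersection of containing lines falls outside at least one segment)

Parametrize and solve: t = 3, s = -4. At least one of these is outside [0, 1], so the segments do not intersect.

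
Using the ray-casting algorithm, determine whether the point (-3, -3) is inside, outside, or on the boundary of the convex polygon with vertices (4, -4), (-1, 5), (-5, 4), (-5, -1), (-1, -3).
The point (-3, -3) lies strictly outside the polygon

Cast a horizontal ray to the right from the query point and count how many polygon edges it crosses (each edge strictly once or zero times, handled with the usual half-open convention). 
Parity of crossings → even ⇒ outside.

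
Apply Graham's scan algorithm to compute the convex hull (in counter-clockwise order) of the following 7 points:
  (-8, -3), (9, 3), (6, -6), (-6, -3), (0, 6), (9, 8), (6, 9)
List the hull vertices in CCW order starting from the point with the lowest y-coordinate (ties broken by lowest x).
Hull (CCW) = [(6, -6), (9, 3), (9, 8), (6, 9), (0, 6), (-8, -3)]

Graham scan procedure:
  1. Find the pivot p₀ = point with lowest y (tie → lowest x): (6, -6).
  2. Sort the remaining points by polar angle around p₀.
  3. Walk through sorted points, maintaining a stack; pop the top while the last three entries make a non-left turn (cross product ≤ 0).
  4. Final stack is the convex hull in CCW order: (6, -6), (9, 3), (9, 8), (6, 9), (0, 6), (-8, -3).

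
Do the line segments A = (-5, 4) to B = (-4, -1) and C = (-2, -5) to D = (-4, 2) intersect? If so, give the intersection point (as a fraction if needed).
No (intersection of containing lines falls outside at least one segment)

Parametrize and solve: t = -1, s = 2. At least one of these is outside [0, 1], so the segments do not intersect.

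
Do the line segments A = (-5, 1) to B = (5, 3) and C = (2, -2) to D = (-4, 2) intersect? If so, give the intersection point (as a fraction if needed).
Yes; intersection at (-40/13, 18/13) (t = 5/26 on AB, s = 11/13 on CD)

Parametrize AB as A + t(B − A) = (-5 + 10 t, 1 + 2 t) and CD as C + s(D − C) = (2 + -6 s, -2 + 4 s). Solve the linear system for (t, s). Determinant = -52 ≠ 0, so a unique intersection of the containing lines exists. Solution: t = 5/26, s = 11/13 — both in [0, 1], so the segments cross. Intersection point: (-40/13, 18/13).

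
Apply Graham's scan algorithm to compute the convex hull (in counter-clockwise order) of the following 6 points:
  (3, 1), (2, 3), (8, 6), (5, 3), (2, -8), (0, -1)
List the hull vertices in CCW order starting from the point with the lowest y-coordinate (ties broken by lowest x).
Hull (CCW) = [(2, -8), (8, 6), (2, 3), (0, -1)]

Graham scan procedure:
  1. Find the pivot p₀ = point with lowest y (tie → lowest x): (2, -8).
  2. Sort the remaining points by polar angle around p₀.
  3. Walk through sorted points, maintaining a stack; pop the top while the last three entries make a non-left turn (cross product ≤ 0).
  4. Final stack is the convex hull in CCW order: (2, -8), (8, 6), (2, 3), (0, -1).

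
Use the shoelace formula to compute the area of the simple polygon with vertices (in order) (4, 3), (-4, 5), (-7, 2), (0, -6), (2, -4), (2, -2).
Area = 131/2

Shoelace formula: Area = (1/2) |Σ_i (x_i · y_{i+1} − x_{i+1} · y_i)| (indices mod n). Compute each cross term:
  (4)(5) − (-4)(3) = 32
  (-4)(2) − (-7)(5) = 27
  (-7)(-6) − (0)(2) = 42
  (0)(-4) − (2)(-6) = 12
  (2)(-2) − (2)(-4) = 4
  (2)(3) − (4)(-2) = 14
Sum = 131, so (signed) Area = 131/2 = 131/2, |Area| = 131/2.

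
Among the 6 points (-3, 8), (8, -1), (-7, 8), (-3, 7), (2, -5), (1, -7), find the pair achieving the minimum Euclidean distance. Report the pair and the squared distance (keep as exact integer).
Pair = ((-3, 8), (-3, 7)); squared distance = 1

Compute all C(6, 2) = 15 pairwise squared distances (x_i − x_j)² + (y_i − y_j)². The minimum is 1, attained by the pair ((-3, 8), (-3, 7)).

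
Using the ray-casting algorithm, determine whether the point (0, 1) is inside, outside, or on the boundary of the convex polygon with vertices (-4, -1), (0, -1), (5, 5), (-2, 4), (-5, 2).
The point (0, 1) lies strictly inside the polygon

Cast a horizontal ray to the right from the query point and count how many polygon edges it crosses (each edge strictly once or zero times, handled with the usual half-open convention). 
Parity of crossings → odd ⇒ inside.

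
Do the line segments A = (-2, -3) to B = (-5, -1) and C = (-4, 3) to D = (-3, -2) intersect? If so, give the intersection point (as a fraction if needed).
No (intersection of containing lines falls outside at least one segment)

Parametrize and solve: t = 4/13, s = 14/13. At least one of these is outside [0, 1], so the segments do not intersect.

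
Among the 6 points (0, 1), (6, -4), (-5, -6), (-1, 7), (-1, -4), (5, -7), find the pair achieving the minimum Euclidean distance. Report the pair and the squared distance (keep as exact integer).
Pair = ((6, -4), (5, -7)); squared distance = 10

Compute all C(6, 2) = 15 pairwise squared distances (x_i − x_j)² + (y_i − y_j)². The minimum is 10, attained by the pair ((6, -4), (5, -7)).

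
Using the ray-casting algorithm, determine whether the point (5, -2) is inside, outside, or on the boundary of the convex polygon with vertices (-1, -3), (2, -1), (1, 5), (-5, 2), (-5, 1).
The point (5, -2) lies strictly outside the polygon

Cast a horizontal ray to the right from the query point and count how many polygon edges it crosses (each edge strictly once or zero times, handled with the usual half-open convention). 
Parity of crossings → even ⇒ outside.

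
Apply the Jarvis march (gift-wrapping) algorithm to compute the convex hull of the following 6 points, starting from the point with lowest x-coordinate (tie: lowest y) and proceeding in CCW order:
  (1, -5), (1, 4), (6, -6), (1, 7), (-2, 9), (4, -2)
Hull (CCW) = [(-2, 9), (1, -5), (6, -6), (1, 7)]

Jarvis march: at each step, from the current hull vertex p, select the next vertex q as the point such that every other point lies strictly to the left of (or on) the directed line p → q. (Equivalently: for every other point r, the cross product (q − p) × (r − p) ≥ 0.)
Starting point (lowest x, tie lowest y): (-2, 9). Wrap until returning to start. Resulting hull: (-2, 9), (1, -5), (6, -6), (1, 7).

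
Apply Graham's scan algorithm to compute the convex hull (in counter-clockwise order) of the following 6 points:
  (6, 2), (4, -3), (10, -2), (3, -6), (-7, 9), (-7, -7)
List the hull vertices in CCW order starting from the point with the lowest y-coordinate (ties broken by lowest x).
Hull (CCW) = [(-7, -7), (3, -6), (10, -2), (6, 2), (-7, 9)]

Graham scan procedure:
  1. Find the pivot p₀ = point with lowest y (tie → lowest x): (-7, -7).
  2. Sort the remaining points by polar angle around p₀.
  3. Walk through sorted points, maintaining a stack; pop the top while the last three entries make a non-left turn (cross product ≤ 0).
  4. Final stack is the convex hull in CCW order: (-7, -7), (3, -6), (10, -2), (6, 2), (-7, 9).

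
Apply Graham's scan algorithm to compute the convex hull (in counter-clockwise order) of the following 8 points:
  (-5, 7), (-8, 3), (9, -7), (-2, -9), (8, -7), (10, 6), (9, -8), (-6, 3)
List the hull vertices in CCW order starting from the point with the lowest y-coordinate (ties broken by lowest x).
Hull (CCW) = [(-2, -9), (9, -8), (10, 6), (-5, 7), (-8, 3)]

Graham scan procedure:
  1. Find the pivot p₀ = point with lowest y (tie → lowest x): (-2, -9).
  2. Sort the remaining points by polar angle around p₀.
  3. Walk through sorted points, maintaining a stack; pop the top while the last three entries make a non-left turn (cross product ≤ 0).
  4. Final stack is the convex hull in CCW order: (-2, -9), (9, -8), (10, 6), (-5, 7), (-8, 3).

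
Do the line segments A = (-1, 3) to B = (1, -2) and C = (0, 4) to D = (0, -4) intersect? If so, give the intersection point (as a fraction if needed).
Yes; intersection at (0, 1/2) (t = 1/2 on AB, s = 7/16 on CD)

Parametrize AB as A + t(B − A) = (-1 + 2 t, 3 + -5 t) and CD as C + s(D − C) = (0 + 0 s, 4 + -8 s). Solve the linear system for (t, s). Determinant = 16 ≠ 0, so a unique intersection of the containing lines exists. Solution: t = 1/2, s = 7/16 — both in [0, 1], so the segments cross. Intersection point: (0, 1/2).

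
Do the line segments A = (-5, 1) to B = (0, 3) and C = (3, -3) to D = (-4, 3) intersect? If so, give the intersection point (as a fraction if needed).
Yes; intersection at (-30/11, 21/11) (t = 5/11 on AB, s = 9/11 on CD)

Parametrize AB as A + t(B − A) = (-5 + 5 t, 1 + 2 t) and CD as C + s(D − C) = (3 + -7 s, -3 + 6 s). Solve the linear system for (t, s). Determinant = -44 ≠ 0, so a unique intersection of the containing lines exists. Solution: t = 5/11, s = 9/11 — both in [0, 1], so the segments cross. Intersection point: (-30/11, 21/11).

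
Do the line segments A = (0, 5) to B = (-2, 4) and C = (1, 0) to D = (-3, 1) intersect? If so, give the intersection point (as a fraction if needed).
No (intersection of containing lines falls outside at least one segment)

Parametrize and solve: t = 19/6, s = 11/6. At least one of these is outside [0, 1], so the segments do not intersect.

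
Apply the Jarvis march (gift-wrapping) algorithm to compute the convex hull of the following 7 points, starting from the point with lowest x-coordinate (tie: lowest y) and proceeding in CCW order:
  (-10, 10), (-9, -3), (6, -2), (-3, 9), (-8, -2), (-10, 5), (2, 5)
Hull (CCW) = [(-10, 5), (-9, -3), (6, -2), (2, 5), (-3, 9), (-10, 10)]

Jarvis march: at each step, from the current hull vertex p, select the next vertex q as the point such that every other point lies strictly to the left of (or on) the directed line p → q. (Equivalently: for every other point r, the cross product (q − p) × (r − p) ≥ 0.)
Starting point (lowest x, tie lowest y): (-10, 5). Wrap until returning to start. Resulting hull: (-10, 5), (-9, -3), (6, -2), (2, 5), (-3, 9), (-10, 10).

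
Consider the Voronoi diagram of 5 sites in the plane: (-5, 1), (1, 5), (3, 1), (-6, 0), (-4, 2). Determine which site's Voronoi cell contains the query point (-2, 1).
Nearest site = (-4, 2)

The Voronoi cell of site s contains exactly those query points closer to s than to any other site. Compute squared distances from q = (-2, 1) to each site:
  (-4 − -2)² + (2 − 1)² = 5
  (-5 − -2)² + (1 − 1)² = 9
  (-6 − -2)² + (0 − 1)² = 17
  (1 − -2)² + (5 − 1)² = 25
  (3 − -2)² + (1 − 1)² = 25
Minimum is attained by (-4, 2), so q lies in its Voronoi cell.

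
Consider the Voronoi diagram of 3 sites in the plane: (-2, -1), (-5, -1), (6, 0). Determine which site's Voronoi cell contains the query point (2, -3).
Nearest site = (-2, -1)

The Voronoi cell of site s contains exactly those query points closer to s than to any other site. Compute squared distances from q = (2, -3) to each site:
  (-2 − 2)² + (-1 − -3)² = 20
  (6 − 2)² + (0 − -3)² = 25
  (-5 − 2)² + (-1 − -3)² = 53
Minimum is attained by (-2, -1), so q lies in its Voronoi cell.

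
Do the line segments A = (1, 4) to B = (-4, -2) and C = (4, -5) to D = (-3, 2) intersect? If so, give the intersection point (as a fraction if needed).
Yes; intersection at (-19/11, 8/11) (t = 6/11 on AB, s = 9/11 on CD)

Parametrize AB as A + t(B − A) = (1 + -5 t, 4 + -6 t) and CD as C + s(D − C) = (4 + -7 s, -5 + 7 s). Solve the linear system for (t, s). Determinant = 77 ≠ 0, so a unique intersection of the containing lines exists. Solution: t = 6/11, s = 9/11 — both in [0, 1], so the segments cross. Intersection point: (-19/11, 8/11).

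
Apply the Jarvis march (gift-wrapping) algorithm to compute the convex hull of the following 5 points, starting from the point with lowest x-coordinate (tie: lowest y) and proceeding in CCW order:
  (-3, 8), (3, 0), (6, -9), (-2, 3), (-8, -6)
Hull (CCW) = [(-8, -6), (6, -9), (3, 0), (-3, 8)]

Jarvis march: at each step, from the current hull vertex p, select the next vertex q as the point such that every other point lies strictly to the left of (or on) the directed line p → q. (Equivalently: for every other point r, the cross product (q − p) × (r − p) ≥ 0.)
Starting point (lowest x, tie lowest y): (-8, -6). Wrap until returning to start. Resulting hull: (-8, -6), (6, -9), (3, 0), (-3, 8).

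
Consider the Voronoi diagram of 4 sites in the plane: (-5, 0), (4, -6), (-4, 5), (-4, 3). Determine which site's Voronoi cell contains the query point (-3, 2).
Nearest site = (-4, 3)

The Voronoi cell of site s contains exactly those query points closer to s than to any other site. Compute squared distances from q = (-3, 2) to each site:
  (-4 − -3)² + (3 − 2)² = 2
  (-5 − -3)² + (0 − 2)² = 8
  (-4 − -3)² + (5 − 2)² = 10
  (4 − -3)² + (-6 − 2)² = 113
Minimum is attained by (-4, 3), so q lies in its Voronoi cell.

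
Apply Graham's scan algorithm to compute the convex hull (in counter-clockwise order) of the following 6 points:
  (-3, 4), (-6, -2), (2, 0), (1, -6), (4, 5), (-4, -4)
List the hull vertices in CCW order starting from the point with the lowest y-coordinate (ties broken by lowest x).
Hull (CCW) = [(1, -6), (4, 5), (-3, 4), (-6, -2), (-4, -4)]

Graham scan procedure:
  1. Find the pivot p₀ = point with lowest y (tie → lowest x): (1, -6).
  2. Sort the remaining points by polar angle around p₀.
  3. Walk through sorted points, maintaining a stack; pop the top while the last three entries make a non-left turn (cross product ≤ 0).
  4. Final stack is the convex hull in CCW order: (1, -6), (4, 5), (-3, 4), (-6, -2), (-4, -4).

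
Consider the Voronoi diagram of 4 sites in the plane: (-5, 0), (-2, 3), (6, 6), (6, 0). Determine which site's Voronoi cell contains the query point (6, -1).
Nearest site = (6, 0)

The Voronoi cell of site s contains exactly those query points closer to s than to any other site. Compute squared distances from q = (6, -1) to each site:
  (6 − 6)² + (0 − -1)² = 1
  (6 − 6)² + (6 − -1)² = 49
  (-2 − 6)² + (3 − -1)² = 80
  (-5 − 6)² + (0 − -1)² = 122
Minimum is attained by (6, 0), so q lies in its Voronoi cell.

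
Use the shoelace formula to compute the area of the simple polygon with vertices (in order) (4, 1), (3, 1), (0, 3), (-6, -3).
Area = 17

Shoelace formula: Area = (1/2) |Σ_i (x_i · y_{i+1} − x_{i+1} · y_i)| (indices mod n). Compute each cross term:
  (4)(1) − (3)(1) = 1
  (3)(3) − (0)(1) = 9
  (0)(-3) − (-6)(3) = 18
  (-6)(1) − (4)(-3) = 6
Sum = 34, so (signed) Area = 34/2 = 17, |Area| = 17.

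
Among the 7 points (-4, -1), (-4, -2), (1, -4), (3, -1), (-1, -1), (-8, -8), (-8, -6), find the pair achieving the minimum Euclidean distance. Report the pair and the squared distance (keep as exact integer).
Pair = ((-4, -1), (-4, -2)); squared distance = 1

Compute all C(7, 2) = 21 pairwise squared distances (x_i − x_j)² + (y_i − y_j)². The minimum is 1, attained by the pair ((-4, -1), (-4, -2)).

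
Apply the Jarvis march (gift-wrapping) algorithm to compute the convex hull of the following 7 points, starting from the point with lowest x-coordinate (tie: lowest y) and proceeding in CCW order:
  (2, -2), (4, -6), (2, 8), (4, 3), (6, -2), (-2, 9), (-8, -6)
Hull (CCW) = [(-8, -6), (4, -6), (6, -2), (2, 8), (-2, 9)]

Jarvis march: at each step, from the current hull vertex p, select the next vertex q as the point such that every other point lies strictly to the left of (or on) the directed line p → q. (Equivalently: for every other point r, the cross product (q − p) × (r − p) ≥ 0.)
Starting point (lowest x, tie lowest y): (-8, -6). Wrap until returning to start. Resulting hull: (-8, -6), (4, -6), (6, -2), (2, 8), (-2, 9).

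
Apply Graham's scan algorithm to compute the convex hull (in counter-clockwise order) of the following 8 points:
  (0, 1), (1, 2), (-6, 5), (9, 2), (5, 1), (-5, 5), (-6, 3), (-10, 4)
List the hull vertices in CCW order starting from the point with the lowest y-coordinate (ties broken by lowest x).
Hull (CCW) = [(0, 1), (5, 1), (9, 2), (-5, 5), (-6, 5), (-10, 4)]

Graham scan procedure:
  1. Find the pivot p₀ = point with lowest y (tie → lowest x): (0, 1).
  2. Sort the remaining points by polar angle around p₀.
  3. Walk through sorted points, maintaining a stack; pop the top while the last three entries make a non-left turn (cross product ≤ 0).
  4. Final stack is the convex hull in CCW order: (0, 1), (5, 1), (9, 2), (-5, 5), (-6, 5), (-10, 4).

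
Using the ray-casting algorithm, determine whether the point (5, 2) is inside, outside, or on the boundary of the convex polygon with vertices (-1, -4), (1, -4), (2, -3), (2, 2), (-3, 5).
The point (5, 2) lies strictly outside the polygon

Cast a horizontal ray to the right from the query point and count how many polygon edges it crosses (each edge strictly once or zero times, handled with the usual half-open convention). 
Parity of crossings → even ⇒ outside.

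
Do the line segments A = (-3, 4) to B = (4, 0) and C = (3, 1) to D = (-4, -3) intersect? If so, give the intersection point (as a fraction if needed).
Yes; intersection at (21/8, 11/14) (t = 45/56 on AB, s = 3/56 on CD)

Parametrize AB as A + t(B − A) = (-3 + 7 t, 4 + -4 t) and CD as C + s(D − C) = (3 + -7 s, 1 + -4 s). Solve the linear system for (t, s). Determinant = 56 ≠ 0, so a unique intersection of the containing lines exists. Solution: t = 45/56, s = 3/56 — both in [0, 1], so the segments cross. Intersection point: (21/8, 11/14).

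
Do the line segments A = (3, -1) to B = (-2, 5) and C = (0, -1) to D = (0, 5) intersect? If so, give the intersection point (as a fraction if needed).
Yes; intersection at (0, 13/5) (t = 3/5 on AB, s = 3/5 on CD)

Parametrize AB as A + t(B − A) = (3 + -5 t, -1 + 6 t) and CD as C + s(D − C) = (0 + 0 s, -1 + 6 s). Solve the linear system for (t, s). Determinant = 30 ≠ 0, so a unique intersection of the containing lines exists. Solution: t = 3/5, s = 3/5 — both in [0, 1], so the segments cross. Intersection point: (0, 13/5).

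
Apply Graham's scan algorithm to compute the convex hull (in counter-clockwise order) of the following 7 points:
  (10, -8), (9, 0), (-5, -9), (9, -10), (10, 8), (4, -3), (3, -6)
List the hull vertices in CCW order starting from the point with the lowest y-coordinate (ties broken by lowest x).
Hull (CCW) = [(9, -10), (10, -8), (10, 8), (-5, -9)]

Graham scan procedure:
  1. Find the pivot p₀ = point with lowest y (tie → lowest x): (9, -10).
  2. Sort the remaining points by polar angle around p₀.
  3. Walk through sorted points, maintaining a stack; pop the top while the last three entries make a non-left turn (cross product ≤ 0).
  4. Final stack is the convex hull in CCW order: (9, -10), (10, -8), (10, 8), (-5, -9).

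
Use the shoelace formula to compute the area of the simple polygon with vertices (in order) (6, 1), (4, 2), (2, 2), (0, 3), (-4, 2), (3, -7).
Area = 97/2

Shoelace formula: Area = (1/2) |Σ_i (x_i · y_{i+1} − x_{i+1} · y_i)| (indices mod n). Compute each cross term:
  (6)(2) − (4)(1) = 8
  (4)(2) − (2)(2) = 4
  (2)(3) − (0)(2) = 6
  (0)(2) − (-4)(3) = 12
  (-4)(-7) − (3)(2) = 22
  (3)(1) − (6)(-7) = 45
Sum = 97, so (signed) Area = 97/2 = 97/2, |Area| = 97/2.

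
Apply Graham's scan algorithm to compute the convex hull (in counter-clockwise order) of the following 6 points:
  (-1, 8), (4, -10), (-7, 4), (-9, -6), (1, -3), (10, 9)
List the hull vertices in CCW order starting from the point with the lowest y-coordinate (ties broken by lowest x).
Hull (CCW) = [(4, -10), (10, 9), (-1, 8), (-7, 4), (-9, -6)]

Graham scan procedure:
  1. Find the pivot p₀ = point with lowest y (tie → lowest x): (4, -10).
  2. Sort the remaining points by polar angle around p₀.
  3. Walk through sorted points, maintaining a stack; pop the top while the last three entries make a non-left turn (cross product ≤ 0).
  4. Final stack is the convex hull in CCW order: (4, -10), (10, 9), (-1, 8), (-7, 4), (-9, -6).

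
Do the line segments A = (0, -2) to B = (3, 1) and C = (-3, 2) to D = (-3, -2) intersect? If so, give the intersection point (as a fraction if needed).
No (intersection of containing lines falls outside at least one segment)

Parametrize and solve: t = -1, s = 7/4. At least one of these is outside [0, 1], so the segments do not intersect.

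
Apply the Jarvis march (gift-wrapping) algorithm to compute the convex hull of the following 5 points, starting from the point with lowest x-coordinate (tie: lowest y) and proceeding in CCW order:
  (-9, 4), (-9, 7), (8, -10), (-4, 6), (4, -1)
Hull (CCW) = [(-9, 4), (8, -10), (4, -1), (-4, 6), (-9, 7)]

Jarvis march: at each step, from the current hull vertex p, select the next vertex q as the point such that every other point lies strictly to the left of (or on) the directed line p → q. (Equivalently: for every other point r, the cross product (q − p) × (r − p) ≥ 0.)
Starting point (lowest x, tie lowest y): (-9, 4). Wrap until returning to start. Resulting hull: (-9, 4), (8, -10), (4, -1), (-4, 6), (-9, 7).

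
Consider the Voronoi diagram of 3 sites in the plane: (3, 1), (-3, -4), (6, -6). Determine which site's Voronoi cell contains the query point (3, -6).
Nearest site = (6, -6)

The Voronoi cell of site s contains exactly those query points closer to s than to any other site. Compute squared distances from q = (3, -6) to each site:
  (6 − 3)² + (-6 − -6)² = 9
  (-3 − 3)² + (-4 − -6)² = 40
  (3 − 3)² + (1 − -6)² = 49
Minimum is attained by (6, -6), so q lies in its Voronoi cell.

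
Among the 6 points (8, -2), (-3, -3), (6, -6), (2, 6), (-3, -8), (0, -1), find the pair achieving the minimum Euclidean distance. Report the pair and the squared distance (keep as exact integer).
Pair = ((-3, -3), (0, -1)); squared distance = 13

Compute all C(6, 2) = 15 pairwise squared distances (x_i − x_j)² + (y_i − y_j)². The minimum is 13, attained by the pair ((-3, -3), (0, -1)).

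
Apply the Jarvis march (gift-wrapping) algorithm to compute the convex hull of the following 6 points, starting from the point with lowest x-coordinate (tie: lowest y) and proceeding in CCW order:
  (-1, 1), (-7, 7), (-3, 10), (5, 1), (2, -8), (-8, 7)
Hull (CCW) = [(-8, 7), (2, -8), (5, 1), (-3, 10)]

Jarvis march: at each step, from the current hull vertex p, select the next vertex q as the point such that every other point lies strictly to the left of (or on) the directed line p → q. (Equivalently: for every other point r, the cross product (q − p) × (r − p) ≥ 0.)
Starting point (lowest x, tie lowest y): (-8, 7). Wrap until returning to start. Resulting hull: (-8, 7), (2, -8), (5, 1), (-3, 10).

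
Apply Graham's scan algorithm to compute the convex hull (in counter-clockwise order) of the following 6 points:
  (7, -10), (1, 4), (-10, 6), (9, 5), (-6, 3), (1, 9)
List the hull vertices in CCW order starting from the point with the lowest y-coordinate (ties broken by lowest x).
Hull (CCW) = [(7, -10), (9, 5), (1, 9), (-10, 6)]

Graham scan procedure:
  1. Find the pivot p₀ = point with lowest y (tie → lowest x): (7, -10).
  2. Sort the remaining points by polar angle around p₀.
  3. Walk through sorted points, maintaining a stack; pop the top while the last three entries make a non-left turn (cross product ≤ 0).
  4. Final stack is the convex hull in CCW order: (7, -10), (9, 5), (1, 9), (-10, 6).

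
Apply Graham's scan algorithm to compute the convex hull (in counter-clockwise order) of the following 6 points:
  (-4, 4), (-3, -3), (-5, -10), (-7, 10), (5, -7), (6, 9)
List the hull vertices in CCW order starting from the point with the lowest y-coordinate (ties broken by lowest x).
Hull (CCW) = [(-5, -10), (5, -7), (6, 9), (-7, 10)]

Graham scan procedure:
  1. Find the pivot p₀ = point with lowest y (tie → lowest x): (-5, -10).
  2. Sort the remaining points by polar angle around p₀.
  3. Walk through sorted points, maintaining a stack; pop the top while the last three entries make a non-left turn (cross product ≤ 0).
  4. Final stack is the convex hull in CCW order: (-5, -10), (5, -7), (6, 9), (-7, 10).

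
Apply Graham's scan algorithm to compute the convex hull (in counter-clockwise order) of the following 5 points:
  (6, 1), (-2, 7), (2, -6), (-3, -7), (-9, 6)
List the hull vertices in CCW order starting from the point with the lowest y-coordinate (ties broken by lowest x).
Hull (CCW) = [(-3, -7), (2, -6), (6, 1), (-2, 7), (-9, 6)]

Graham scan procedure:
  1. Find the pivot p₀ = point with lowest y (tie → lowest x): (-3, -7).
  2. Sort the remaining points by polar angle around p₀.
  3. Walk through sorted points, maintaining a stack; pop the top while the last three entries make a non-left turn (cross product ≤ 0).
  4. Final stack is the convex hull in CCW order: (-3, -7), (2, -6), (6, 1), (-2, 7), (-9, 6).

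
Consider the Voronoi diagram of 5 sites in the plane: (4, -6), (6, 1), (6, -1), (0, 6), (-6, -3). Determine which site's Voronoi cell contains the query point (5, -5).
Nearest site = (4, -6)

The Voronoi cell of site s contains exactly those query points closer to s than to any other site. Compute squared distances from q = (5, -5) to each site:
  (4 − 5)² + (-6 − -5)² = 2
  (6 − 5)² + (-1 − -5)² = 17
  (6 − 5)² + (1 − -5)² = 37
  (-6 − 5)² + (-3 − -5)² = 125
  (0 − 5)² + (6 − -5)² = 146
Minimum is attained by (4, -6), so q lies in its Voronoi cell.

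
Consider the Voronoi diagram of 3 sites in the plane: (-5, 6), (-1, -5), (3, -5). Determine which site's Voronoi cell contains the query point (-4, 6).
Nearest site = (-5, 6)

The Voronoi cell of site s contains exactly those query points closer to s than to any other site. Compute squared distances from q = (-4, 6) to each site:
  (-5 − -4)² + (6 − 6)² = 1
  (-1 − -4)² + (-5 − 6)² = 130
  (3 − -4)² + (-5 − 6)² = 170
Minimum is attained by (-5, 6), so q lies in its Voronoi cell.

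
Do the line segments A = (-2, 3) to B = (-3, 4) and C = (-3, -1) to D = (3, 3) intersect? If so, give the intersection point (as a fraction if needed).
No (intersection of containing lines falls outside at least one segment)

Parametrize and solve: t = -2, s = 1/2. At least one of these is outside [0, 1], so the segments do not intersect.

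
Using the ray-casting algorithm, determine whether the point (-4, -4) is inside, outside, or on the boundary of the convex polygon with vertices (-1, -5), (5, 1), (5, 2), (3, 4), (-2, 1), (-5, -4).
The point (-4, -4) lies strictly inside the polygon

Cast a horizontal ray to the right from the query point and count how many polygon edges it crosses (each edge strictly once or zero times, handled with the usual half-open convention). 
Parity of crossings → odd ⇒ inside.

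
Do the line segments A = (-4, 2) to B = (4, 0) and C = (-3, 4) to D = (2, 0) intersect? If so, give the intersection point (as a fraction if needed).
Yes; intersection at (12/11, 8/11) (t = 7/11 on AB, s = 9/11 on CD)

Parametrize AB as A + t(B − A) = (-4 + 8 t, 2 + -2 t) and CD as C + s(D − C) = (-3 + 5 s, 4 + -4 s). Solve the linear system for (t, s). Determinant = 22 ≠ 0, so a unique intersection of the containing lines exists. Solution: t = 7/11, s = 9/11 — both in [0, 1], so the segments cross. Intersection point: (12/11, 8/11).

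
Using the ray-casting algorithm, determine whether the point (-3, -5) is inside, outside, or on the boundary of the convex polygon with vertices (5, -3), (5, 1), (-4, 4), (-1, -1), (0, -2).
The point (-3, -5) lies strictly outside the polygon

Cast a horizontal ray to the right from the query point and count how many polygon edges it crosses (each edge strictly once or zero times, handled with the usual half-open convention). 
Parity of crossings → even ⇒ outside.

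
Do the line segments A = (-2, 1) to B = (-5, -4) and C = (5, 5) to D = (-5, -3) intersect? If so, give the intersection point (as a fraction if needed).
Yes; intersection at (-50/13, -27/13) (t = 8/13 on AB, s = 23/26 on CD)

Parametrize AB as A + t(B − A) = (-2 + -3 t, 1 + -5 t) and CD as C + s(D − C) = (5 + -10 s, 5 + -8 s). Solve the linear system for (t, s). Determinant = 26 ≠ 0, so a unique intersection of the containing lines exists. Solution: t = 8/13, s = 23/26 — both in [0, 1], so the segments cross. Intersection point: (-50/13, -27/13).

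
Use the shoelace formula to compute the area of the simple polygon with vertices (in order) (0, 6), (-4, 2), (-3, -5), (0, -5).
Area = 65/2

Shoelace formula: Area = (1/2) |Σ_i (x_i · y_{i+1} − x_{i+1} · y_i)| (indices mod n). Compute each cross term:
  (0)(2) − (-4)(6) = 24
  (-4)(-5) − (-3)(2) = 26
  (-3)(-5) − (0)(-5) = 15
  (0)(6) − (0)(-5) = 0
Sum = 65, so (signed) Area = 65/2 = 65/2, |Area| = 65/2.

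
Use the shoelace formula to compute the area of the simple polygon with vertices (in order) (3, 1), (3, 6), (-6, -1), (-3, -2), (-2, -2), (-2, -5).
Area = 39

Shoelace formula: Area = (1/2) |Σ_i (x_i · y_{i+1} − x_{i+1} · y_i)| (indices mod n). Compute each cross term:
  (3)(6) − (3)(1) = 15
  (3)(-1) − (-6)(6) = 33
  (-6)(-2) − (-3)(-1) = 9
  (-3)(-2) − (-2)(-2) = 2
  (-2)(-5) − (-2)(-2) = 6
  (-2)(1) − (3)(-5) = 13
Sum = 78, so (signed) Area = 78/2 = 39, |Area| = 39.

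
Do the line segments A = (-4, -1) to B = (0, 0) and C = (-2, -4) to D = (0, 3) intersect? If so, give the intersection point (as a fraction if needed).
Yes; intersection at (-12/13, -3/13) (t = 10/13 on AB, s = 7/13 on CD)

Parametrize AB as A + t(B − A) = (-4 + 4 t, -1 + 1 t) and CD as C + s(D − C) = (-2 + 2 s, -4 + 7 s). Solve the linear system for (t, s). Determinant = -26 ≠ 0, so a unique intersection of the containing lines exists. Solution: t = 10/13, s = 7/13 — both in [0, 1], so the segments cross. Intersection point: (-12/13, -3/13).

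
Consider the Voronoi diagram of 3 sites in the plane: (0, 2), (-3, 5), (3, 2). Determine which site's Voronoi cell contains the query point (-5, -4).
Nearest site = (0, 2)

The Voronoi cell of site s contains exactly those query points closer to s than to any other site. Compute squared distances from q = (-5, -4) to each site:
  (0 − -5)² + (2 − -4)² = 61
  (-3 − -5)² + (5 − -4)² = 85
  (3 − -5)² + (2 − -4)² = 100
Minimum is attained by (0, 2), so q lies in its Voronoi cell.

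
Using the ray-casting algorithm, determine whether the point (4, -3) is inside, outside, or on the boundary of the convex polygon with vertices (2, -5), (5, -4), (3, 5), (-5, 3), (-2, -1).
The point (4, -3) lies strictly inside the polygon

Cast a horizontal ray to the right from the query point and count how many polygon edges it crosses (each edge strictly once or zero times, handled with the usual half-open convention). 
Parity of crossings → odd ⇒ inside.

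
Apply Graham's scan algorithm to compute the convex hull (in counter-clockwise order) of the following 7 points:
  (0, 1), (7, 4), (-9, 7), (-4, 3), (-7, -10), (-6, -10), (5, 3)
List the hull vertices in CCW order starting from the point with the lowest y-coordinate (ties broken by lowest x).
Hull (CCW) = [(-7, -10), (-6, -10), (7, 4), (-9, 7)]

Graham scan procedure:
  1. Find the pivot p₀ = point with lowest y (tie → lowest x): (-7, -10).
  2. Sort the remaining points by polar angle around p₀.
  3. Walk through sorted points, maintaining a stack; pop the top while the last three entries make a non-left turn (cross product ≤ 0).
  4. Final stack is the convex hull in CCW order: (-7, -10), (-6, -10), (7, 4), (-9, 7).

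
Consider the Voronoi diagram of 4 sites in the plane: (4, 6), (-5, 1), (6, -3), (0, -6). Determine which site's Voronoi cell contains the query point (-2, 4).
Nearest site = (-5, 1)

The Voronoi cell of site s contains exactly those query points closer to s than to any other site. Compute squared distances from q = (-2, 4) to each site:
  (-5 − -2)² + (1 − 4)² = 18
  (4 − -2)² + (6 − 4)² = 40
  (0 − -2)² + (-6 − 4)² = 104
  (6 − -2)² + (-3 − 4)² = 113
Minimum is attained by (-5, 1), so q lies in its Voronoi cell.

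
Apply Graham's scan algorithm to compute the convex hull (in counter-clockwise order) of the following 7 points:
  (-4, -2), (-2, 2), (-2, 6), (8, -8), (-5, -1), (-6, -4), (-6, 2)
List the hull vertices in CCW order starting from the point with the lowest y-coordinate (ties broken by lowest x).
Hull (CCW) = [(8, -8), (-2, 6), (-6, 2), (-6, -4)]

Graham scan procedure:
  1. Find the pivot p₀ = point with lowest y (tie → lowest x): (8, -8).
  2. Sort the remaining points by polar angle around p₀.
  3. Walk through sorted points, maintaining a stack; pop the top while the last three entries make a non-left turn (cross product ≤ 0).
  4. Final stack is the convex hull in CCW order: (8, -8), (-2, 6), (-6, 2), (-6, -4).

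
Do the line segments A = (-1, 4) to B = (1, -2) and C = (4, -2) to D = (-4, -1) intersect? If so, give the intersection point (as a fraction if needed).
Yes; intersection at (20/23, -37/23) (t = 43/46 on AB, s = 9/23 on CD)

Parametrize AB as A + t(B − A) = (-1 + 2 t, 4 + -6 t) and CD as C + s(D − C) = (4 + -8 s, -2 + 1 s). Solve the linear system for (t, s). Determinant = 46 ≠ 0, so a unique intersection of the containing lines exists. Solution: t = 43/46, s = 9/23 — both in [0, 1], so the segments cross. Intersection point: (20/23, -37/23).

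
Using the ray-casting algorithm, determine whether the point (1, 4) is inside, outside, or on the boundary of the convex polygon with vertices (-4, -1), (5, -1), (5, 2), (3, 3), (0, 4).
The point (1, 4) lies strictly outside the polygon

Cast a horizontal ray to the right from the query point and count how many polygon edges it crosses (each edge strictly once or zero times, handled with the usual half-open convention). 
Parity of crossings → even ⇒ outside.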